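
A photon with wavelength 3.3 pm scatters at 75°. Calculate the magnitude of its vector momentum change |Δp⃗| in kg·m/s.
2.0904e-22 kg·m/s

Photon momentum magnitude is p = h/λ.

Initial momentum:
p₀ = h/λ = 6.6261e-34/3.3000e-12 = 2.0079e-22 kg·m/s

After scattering:
λ' = λ + Δλ = 3.3 + 1.7983 = 5.0983 pm
p' = h/λ' = 6.6261e-34/5.0983e-12 = 1.2997e-22 kg·m/s

Momentum is a vector; the scattered photon's direction makes angle θ = 75° with the incident direction. The magnitude of the vector change Δp⃗ = p⃗₀ − p⃗' is found from the law of cosines:
|Δp⃗|² = p₀² + p'² − 2p₀p'cos θ
|Δp⃗|² = (2.0079e-22)² + (1.2997e-22)² − 2·2.0079e-22·1.2997e-22·cos(75°)
|Δp⃗| = 2.0904e-22 kg·m/s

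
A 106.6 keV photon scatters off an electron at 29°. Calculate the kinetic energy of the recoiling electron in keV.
2.7171 keV

By energy conservation: K_e = E_initial - E_final

First find the scattered photon energy:
Initial wavelength: λ = hc/E = 11.6308 pm
Compton shift: Δλ = λ_C(1 - cos(29°)) = 0.3042 pm
Final wavelength: λ' = 11.6308 + 0.3042 = 11.9350 pm
Final photon energy: E' = hc/λ' = 103.8829 keV

Electron kinetic energy:
K_e = E - E' = 106.6000 - 103.8829 = 2.7171 keV

(Intermediate values are shown rounded; full precision is carried through to the final answer.)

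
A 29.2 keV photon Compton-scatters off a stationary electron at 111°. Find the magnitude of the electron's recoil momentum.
2.4803e-23 kg·m/s

The electron is initially at rest, so by conservation of momentum:
p⃗_e = p⃗₀ − p⃗'  (incident photon momentum minus scattered photon momentum)

Photon momentum magnitudes (p = h/λ = E/c):
λ₀ = hc/E₀ = 42.4603 pm → p₀ = h/λ₀ = 1.5605e-23 kg·m/s
Δλ = λ_C(1 − cos 111°) = 3.2958 pm
λ' = 45.7562 pm → p' = h/λ' = 1.4481e-23 kg·m/s

The scattered photon makes angle θ = 111° with the incident direction, so by the law of cosines:
|p⃗_e|² = p₀² + p'² − 2p₀p'cos θ
|p⃗_e|² = (1.5605e-23)² + (1.4481e-23)² − 2·1.5605e-23·1.4481e-23·cos(111°)
|p⃗_e| = 2.4803e-23 kg·m/s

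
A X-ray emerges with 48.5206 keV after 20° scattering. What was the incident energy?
48.8000 keV

Convert final energy to wavelength (hc ≈ 1239.842 keV·pm):
λ' = hc/E' = 1239.842 / 48.5206 = 25.5529 pm

Calculate the Compton shift:
Δλ = λ_C(1 - cos(20°))
Δλ = 2.4263 × (1 - cos(20°))
Δλ = 0.1463 pm

Initial wavelength:
λ = λ' - Δλ = 25.5529 - 0.1463 = 25.4066 pm

Initial energy:
E = hc/λ = 1239.842 / 25.4066 = 48.8000 keV

(Intermediate values are shown rounded; full precision is carried through to the final answer.)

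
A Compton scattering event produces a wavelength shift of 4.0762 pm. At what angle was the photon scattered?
132.84°

From the Compton formula Δλ = λ_C(1 - cos θ), we can solve for θ:

cos θ = 1 - Δλ/λ_C

Given:
- Δλ = 4.0762 pm
- λ_C = h/(m_e·c) ≈ 2.42631024 pm

cos θ = 1 - 4.0762/2.42631024
cos θ = 1 - 1.680000
cos θ = -0.680000

θ = arccos(-0.680000)
θ = 132.84°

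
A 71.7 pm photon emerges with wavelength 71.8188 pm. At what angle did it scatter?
18.00°

First find the wavelength shift:
Δλ = λ' - λ = 71.8188 - 71.7 = 0.1188 pm

Using Δλ = λ_C(1 - cos θ), with λ_C = h/(m_e·c) ≈ 2.42631024 pm:
cos θ = 1 - Δλ/λ_C
cos θ = 1 - 0.1188/2.42631024
cos θ = 0.951037

θ = arccos(0.951037)
θ = 18.00°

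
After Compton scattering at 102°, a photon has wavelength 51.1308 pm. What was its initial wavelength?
48.2000 pm

From λ' = λ + Δλ, we have λ = λ' - Δλ

First calculate the Compton shift:
Δλ = λ_C(1 - cos θ)
Δλ = 2.4263 × (1 - cos(102°))
Δλ = 2.4263 × 1.2079
Δλ = 2.9308 pm

Initial wavelength:
λ = λ' - Δλ
λ = 51.1308 - 2.9308
λ = 48.2000 pm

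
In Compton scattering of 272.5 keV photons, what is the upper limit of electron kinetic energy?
140.6370 keV

Maximum energy transfer occurs at θ = 180° (backscattering).

Initial photon: E₀ = 272.5 keV → λ₀ = 4.5499 pm

Maximum Compton shift (at 180°):
Δλ_max = 2λ_C = 2 × 2.4263 = 4.8526 pm

Final wavelength:
λ' = 4.5499 + 4.8526 = 9.4025 pm

Minimum photon energy (maximum energy to electron):
E'_min = hc/λ' = 131.8630 keV

Maximum electron kinetic energy:
K_max = E₀ - E'_min = 272.5000 - 131.8630 = 140.6370 keV

(Intermediate values are shown rounded; full precision is carried through to the final answer.)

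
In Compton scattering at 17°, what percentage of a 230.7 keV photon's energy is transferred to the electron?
0.0193 (or 1.93%)

Calculate initial and final photon energies:

Initial: E₀ = 230.7 keV → λ₀ = 5.3743 pm
Compton shift: Δλ = 0.1060 pm
Final wavelength: λ' = 5.4803 pm
Final energy: E' = 226.2370 keV

Fractional energy loss:
(E₀ - E')/E₀ = (230.7000 - 226.2370)/230.7000
= 4.4630/230.7000
= 0.0193
= 1.93%

(Intermediate values are shown rounded; full precision is carried through to the final answer.)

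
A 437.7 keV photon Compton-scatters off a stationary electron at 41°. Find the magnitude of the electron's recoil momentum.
1.5438e-22 kg·m/s

The electron is initially at rest, so by conservation of momentum:
p⃗_e = p⃗₀ − p⃗'  (incident photon momentum minus scattered photon momentum)

Photon momentum magnitudes (p = h/λ = E/c):
λ₀ = hc/E₀ = 2.8326 pm → p₀ = h/λ₀ = 2.3392e-22 kg·m/s
Δλ = λ_C(1 − cos 41°) = 0.5952 pm
λ' = 3.4278 pm → p' = h/λ' = 1.9330e-22 kg·m/s

The scattered photon makes angle θ = 41° with the incident direction, so by the law of cosines:
|p⃗_e|² = p₀² + p'² − 2p₀p'cos θ
|p⃗_e|² = (2.3392e-22)² + (1.9330e-22)² − 2·2.3392e-22·1.9330e-22·cos(41°)
|p⃗_e| = 1.5438e-22 kg·m/s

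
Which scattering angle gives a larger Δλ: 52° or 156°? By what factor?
156° produces the larger shift by a factor of 4.979

Calculate both shifts using Δλ = λ_C(1 - cos θ):

For θ₁ = 52°:
Δλ₁ = 2.4263 × (1 - cos(52°))
Δλ₁ = 2.4263 × 0.3843
Δλ₁ = 0.9325 pm

For θ₂ = 156°:
Δλ₂ = 2.4263 × (1 - cos(156°))
Δλ₂ = 2.4263 × 1.9135
Δλ₂ = 4.6429 pm

The 156° angle produces the larger shift.
Ratio: 4.6429/0.9325 = 4.979

(Intermediate values are shown rounded; full precision is carried through to the final answer.)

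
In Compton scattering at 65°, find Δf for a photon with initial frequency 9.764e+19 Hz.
3.059e+19 Hz (decrease)

Convert frequency to wavelength (c = 299792458 m/s):
λ₀ = c/f₀ = 299792458/9.764e+19 = 3.0703857e-12 m = 3.0704 pm

Calculate Compton shift:
Δλ = λ_C(1 - cos(65°)) = 1.4009 pm

Final wavelength:
λ' = λ₀ + Δλ = 3.0704 + 1.4009 = 4.4713 pm

Final frequency:
f' = c/λ' = 299792458/4.4712929e-12 = 6.7048271e+19 Hz

Frequency shift (decrease):
Δf = f₀ - f' = 9.764e+19 - 6.7048271e+19 = 3.059e+19 Hz

(Intermediate values are shown rounded; full precision is carried through to the final answer.)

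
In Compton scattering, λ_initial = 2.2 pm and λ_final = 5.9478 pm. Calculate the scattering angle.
123.00°

First find the wavelength shift:
Δλ = λ' - λ = 5.9478 - 2.2 = 3.7478 pm

Using Δλ = λ_C(1 - cos θ), with λ_C = h/(m_e·c) ≈ 2.42631024 pm:
cos θ = 1 - Δλ/λ_C
cos θ = 1 - 3.7478/2.42631024
cos θ = -0.544650

θ = arccos(-0.544650)
θ = 123.00°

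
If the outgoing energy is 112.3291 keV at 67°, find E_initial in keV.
129.6999 keV

Convert final energy to wavelength (hc ≈ 1239.842 keV·pm):
λ' = hc/E' = 1239.842 / 112.3291 = 11.0376 pm

Calculate the Compton shift:
Δλ = λ_C(1 - cos(67°))
Δλ = 2.4263 × (1 - cos(67°))
Δλ = 1.4783 pm

Initial wavelength:
λ = λ' - Δλ = 11.0376 - 1.4783 = 9.5593 pm

Initial energy:
E = hc/λ = 1239.842 / 9.5593 = 129.6999 keV

(Intermediate values are shown rounded; full precision is carried through to the final answer.)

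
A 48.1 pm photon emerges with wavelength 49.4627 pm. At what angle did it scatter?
64.00°

First find the wavelength shift:
Δλ = λ' - λ = 49.4627 - 48.1 = 1.3627 pm

Using Δλ = λ_C(1 - cos θ), with λ_C = h/(m_e·c) ≈ 2.42631024 pm:
cos θ = 1 - Δλ/λ_C
cos θ = 1 - 1.3627/2.42631024
cos θ = 0.438365

θ = arccos(0.438365)
θ = 64.00°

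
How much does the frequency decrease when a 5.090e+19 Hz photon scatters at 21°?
1.356e+18 Hz (decrease)

Convert frequency to wavelength (c = 299792458 m/s):
λ₀ = c/f₀ = 299792458/5.090e+19 = 5.8898322e-12 m = 5.8898 pm

Calculate Compton shift:
Δλ = λ_C(1 - cos(21°)) = 0.1612 pm

Final wavelength:
λ' = λ₀ + Δλ = 5.8898 + 0.1612 = 6.0510 pm

Final frequency:
f' = c/λ' = 299792458/6.0509867e-12 = 4.9544392e+19 Hz

Frequency shift (decrease):
Δf = f₀ - f' = 5.090e+19 - 4.9544392e+19 = 1.356e+18 Hz

(Intermediate values are shown rounded; full precision is carried through to the final answer.)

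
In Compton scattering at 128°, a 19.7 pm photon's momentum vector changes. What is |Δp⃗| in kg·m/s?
5.5498e-23 kg·m/s

Photon momentum magnitude is p = h/λ.

Initial momentum:
p₀ = h/λ = 6.6261e-34/1.9700e-11 = 3.3635e-23 kg·m/s

After scattering:
λ' = λ + Δλ = 19.7 + 3.9201 = 23.6201 pm
p' = h/λ' = 6.6261e-34/2.3620e-11 = 2.8053e-23 kg·m/s

Momentum is a vector; the scattered photon's direction makes angle θ = 128° with the incident direction. The magnitude of the vector change Δp⃗ = p⃗₀ − p⃗' is found from the law of cosines:
|Δp⃗|² = p₀² + p'² − 2p₀p'cos θ
|Δp⃗|² = (3.3635e-23)² + (2.8053e-23)² − 2·3.3635e-23·2.8053e-23·cos(128°)
|Δp⃗| = 5.5498e-23 kg·m/s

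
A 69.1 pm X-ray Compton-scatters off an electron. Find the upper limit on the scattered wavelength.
73.9526 pm (at θ = 180°)

The Compton shift is Δλ = λ_C(1 − cos θ).

Since cos θ ranges from −1 to 1, the factor (1 − cos θ) ranges from 0 to 2; the maximum shift occurs at θ = 180° (backscattering):
Δλ_max = 2λ_C = 2 × 2.4263 pm = 4.8526 pm

Maximum scattered wavelength:
λ'_max = λ₀ + Δλ_max = 69.1 + 4.8526 = 73.9526 pm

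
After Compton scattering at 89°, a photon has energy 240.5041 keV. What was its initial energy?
447.4001 keV

Convert final energy to wavelength (hc ≈ 1239.842 keV·pm):
λ' = hc/E' = 1239.842 / 240.5041 = 5.1552 pm

Calculate the Compton shift:
Δλ = λ_C(1 - cos(89°))
Δλ = 2.4263 × (1 - cos(89°))
Δλ = 2.3840 pm

Initial wavelength:
λ = λ' - Δλ = 5.1552 - 2.3840 = 2.7712 pm

Initial energy:
E = hc/λ = 1239.842 / 2.7712 = 447.4001 keV

(Intermediate values are shown rounded; full precision is carried through to the final answer.)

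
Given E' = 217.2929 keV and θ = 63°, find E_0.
283.0000 keV

Convert final energy to wavelength (hc ≈ 1239.842 keV·pm):
λ' = hc/E' = 1239.842 / 217.2929 = 5.7059 pm

Calculate the Compton shift:
Δλ = λ_C(1 - cos(63°))
Δλ = 2.4263 × (1 - cos(63°))
Δλ = 1.3248 pm

Initial wavelength:
λ = λ' - Δλ = 5.7059 - 1.3248 = 4.3811 pm

Initial energy:
E = hc/λ = 1239.842 / 4.3811 = 283.0000 keV

(Intermediate values are shown rounded; full precision is carried through to the final answer.)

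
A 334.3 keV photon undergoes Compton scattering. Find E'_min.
144.8178 keV (at θ = 180°)

The scattered photon has minimum energy when its wavelength is maximum, i.e., when the Compton shift Δλ = λ_C(1 − cos θ) is maximum. This occurs at θ = 180° (backscattering), giving Δλ_max = 2λ_C = 4.8526 pm.

Initial wavelength: λ₀ = hc/E₀ = 3.7088 pm
Maximum final wavelength: λ'_max = λ₀ + 2λ_C = 3.7088 + 4.8526 = 8.5614 pm
Minimum final energy: E'_min = hc/λ'_max = 144.8178 keV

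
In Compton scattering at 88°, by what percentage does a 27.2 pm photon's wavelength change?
8.6089%

Calculate the Compton shift:
Δλ = λ_C(1 - cos(88°))
Δλ = 2.4263 × (1 - cos(88°))
Δλ = 2.4263 × 0.9651
Δλ = 2.3416 pm

Percentage change:
(Δλ/λ₀) × 100 = (2.3416/27.2) × 100
= 8.6089%

(Intermediate values are shown rounded; full precision is carried through to the final answer.)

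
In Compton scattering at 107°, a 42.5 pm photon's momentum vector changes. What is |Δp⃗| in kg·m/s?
2.4213e-23 kg·m/s

Photon momentum magnitude is p = h/λ.

Initial momentum:
p₀ = h/λ = 6.6261e-34/4.2500e-11 = 1.5591e-23 kg·m/s

After scattering:
λ' = λ + Δλ = 42.5 + 3.1357 = 45.6357 pm
p' = h/λ' = 6.6261e-34/4.5636e-11 = 1.4519e-23 kg·m/s

Momentum is a vector; the scattered photon's direction makes angle θ = 107° with the incident direction. The magnitude of the vector change Δp⃗ = p⃗₀ − p⃗' is found from the law of cosines:
|Δp⃗|² = p₀² + p'² − 2p₀p'cos θ
|Δp⃗|² = (1.5591e-23)² + (1.4519e-23)² − 2·1.5591e-23·1.4519e-23·cos(107°)
|Δp⃗| = 2.4213e-23 kg·m/s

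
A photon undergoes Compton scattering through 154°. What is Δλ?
4.6071 pm

Using the Compton scattering formula:
Δλ = λ_C(1 - cos θ)

where λ_C = h/(m_e·c) ≈ 2.4263 pm is the Compton wavelength of an electron.

For θ = 154°:
cos(154°) = -0.8988
1 - cos(154°) = 1.8988

Δλ = 2.4263 × 1.8988
Δλ = 4.6071 pm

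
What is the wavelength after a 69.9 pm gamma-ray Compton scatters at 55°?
70.9346 pm

Using the Compton scattering formula:
λ' = λ + Δλ = λ + λ_C(1 - cos θ)

Given:
- Initial wavelength λ = 69.9 pm
- Scattering angle θ = 55°
- Compton wavelength λ_C ≈ 2.4263 pm

Calculate the shift:
Δλ = 2.4263 × (1 - cos(55°))
Δλ = 2.4263 × 0.4264
Δλ = 1.0346 pm

Final wavelength:
λ' = 69.9 + 1.0346 = 70.9346 pm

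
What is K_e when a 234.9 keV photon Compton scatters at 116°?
93.4963 keV

By energy conservation: K_e = E_initial - E_final

First find the scattered photon energy:
Initial wavelength: λ = hc/E = 5.2782 pm
Compton shift: Δλ = λ_C(1 - cos(116°)) = 3.4899 pm
Final wavelength: λ' = 5.2782 + 3.4899 = 8.7681 pm
Final photon energy: E' = hc/λ' = 141.4037 keV

Electron kinetic energy:
K_e = E - E' = 234.9000 - 141.4037 = 93.4963 keV

(Intermediate values are shown rounded; full precision is carried through to the final answer.)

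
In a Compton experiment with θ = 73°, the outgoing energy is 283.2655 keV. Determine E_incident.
466.0999 keV

Convert final energy to wavelength (hc ≈ 1239.842 keV·pm):
λ' = hc/E' = 1239.842 / 283.2655 = 4.3770 pm

Calculate the Compton shift:
Δλ = λ_C(1 - cos(73°))
Δλ = 2.4263 × (1 - cos(73°))
Δλ = 1.7169 pm

Initial wavelength:
λ = λ' - Δλ = 4.3770 - 1.7169 = 2.6600 pm

Initial energy:
E = hc/λ = 1239.842 / 2.6600 = 466.0999 keV

(Intermediate values are shown rounded; full precision is carried through to the final answer.)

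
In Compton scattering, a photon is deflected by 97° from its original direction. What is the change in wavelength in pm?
2.7220 pm

Using the Compton scattering formula:
Δλ = λ_C(1 - cos θ)

where λ_C = h/(m_e·c) ≈ 2.4263 pm is the Compton wavelength of an electron.

For θ = 97°:
cos(97°) = -0.1219
1 - cos(97°) = 1.1219

Δλ = 2.4263 × 1.1219
Δλ = 2.7220 pm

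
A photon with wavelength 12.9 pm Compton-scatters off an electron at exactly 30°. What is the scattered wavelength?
13.2251 pm

Using the Compton formula: λ' = λ + λ_C(1 − cos θ)

For θ = 30°, cos θ = √3/2 (exact) ≈ 0.8660, so:
1 − cos 30° = 1 − (√3/2) ≈ 0.1340

Δλ = λ_C × 0.1340 = 2.4263 × 0.1340 = 0.3251 pm

λ' = 12.9 + 0.3251 = 13.2251 pm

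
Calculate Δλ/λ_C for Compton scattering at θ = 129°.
1.6293 λ_C

The Compton shift formula is:
Δλ = λ_C(1 - cos θ)

Dividing both sides by λ_C:
Δλ/λ_C = 1 - cos θ

For θ = 129°:
Δλ/λ_C = 1 - cos(129°)
Δλ/λ_C = 1 - -0.6293
Δλ/λ_C = 1.6293

This means the shift is 1.6293 × λ_C = 3.9532 pm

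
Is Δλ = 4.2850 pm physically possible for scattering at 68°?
No, inconsistent

Calculate the expected shift for θ = 68°:

Δλ_expected = λ_C(1 - cos(68°))
Δλ_expected = 2.4263 × (1 - cos(68°))
Δλ_expected = 2.4263 × 0.6254
Δλ_expected = 1.5174 pm

Given shift: 4.2850 pm
Expected shift: 1.5174 pm
Difference: 2.7676 pm

The values do not match. The given shift corresponds to θ ≈ 140.0°, not 68°.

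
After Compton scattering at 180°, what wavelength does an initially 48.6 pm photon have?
53.4526 pm

Using the Compton formula: λ' = λ + λ_C(1 − cos θ)

For θ = 180°, cos θ = -1 (exact) = -1.0000, so:
1 − cos 180° = 1 − (-1) = 2.0000

Δλ = λ_C × 2.0000 = 2.4263 × 2.0000 = 4.8526 pm

λ' = 48.6 + 4.8526 = 53.4526 pm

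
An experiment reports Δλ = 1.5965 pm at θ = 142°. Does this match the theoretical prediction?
No, inconsistent

Calculate the expected shift for θ = 142°:

Δλ_expected = λ_C(1 - cos(142°))
Δλ_expected = 2.4263 × (1 - cos(142°))
Δλ_expected = 2.4263 × 1.7880
Δλ_expected = 4.3383 pm

Given shift: 1.5965 pm
Expected shift: 4.3383 pm
Difference: 2.7418 pm

The values do not match. The given shift corresponds to θ ≈ 70.0°, not 142°.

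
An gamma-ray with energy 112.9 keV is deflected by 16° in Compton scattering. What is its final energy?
111.9419 keV

First convert energy to wavelength:
λ = hc/E, with hc ≈ 1239.842 keV·pm (i.e. 1239.842 eV·nm)

For E = 112.9 keV = 112900 eV:
λ = 1239.842 keV·pm / 112.9 keV
λ = 10.9818 pm

Calculate the Compton shift:
Δλ = λ_C(1 - cos(16°)) = 2.4263 × 0.0387
Δλ = 0.0940 pm

Final wavelength:
λ' = 10.9818 + 0.0940 = 11.0758 pm

Final energy:
E' = hc/λ' = 1239.842 / 11.0758 = 111.9419 keV

(Intermediate values are shown rounded; full precision is carried through to the final answer.)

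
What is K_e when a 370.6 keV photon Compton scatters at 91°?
157.3545 keV

By energy conservation: K_e = E_initial - E_final

First find the scattered photon energy:
Initial wavelength: λ = hc/E = 3.3455 pm
Compton shift: Δλ = λ_C(1 - cos(91°)) = 2.4687 pm
Final wavelength: λ' = 3.3455 + 2.4687 = 5.8142 pm
Final photon energy: E' = hc/λ' = 213.2455 keV

Electron kinetic energy:
K_e = E - E' = 370.6000 - 213.2455 = 157.3545 keV

(Intermediate values are shown rounded; full precision is carried through to the final answer.)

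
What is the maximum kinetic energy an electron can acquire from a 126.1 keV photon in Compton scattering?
41.6699 keV

Maximum energy transfer occurs at θ = 180° (backscattering).

Initial photon: E₀ = 126.1 keV → λ₀ = 9.8322 pm

Maximum Compton shift (at 180°):
Δλ_max = 2λ_C = 2 × 2.4263 = 4.8526 pm

Final wavelength:
λ' = 9.8322 + 4.8526 = 14.6848 pm

Minimum photon energy (maximum energy to electron):
E'_min = hc/λ' = 84.4301 keV

Maximum electron kinetic energy:
K_max = E₀ - E'_min = 126.1000 - 84.4301 = 41.6699 keV

(Intermediate values are shown rounded; full precision is carried through to the final answer.)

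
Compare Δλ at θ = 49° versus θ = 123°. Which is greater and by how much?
123° produces the larger shift by a factor of 4.491

Calculate both shifts using Δλ = λ_C(1 - cos θ):

For θ₁ = 49°:
Δλ₁ = 2.4263 × (1 - cos(49°))
Δλ₁ = 2.4263 × 0.3439
Δλ₁ = 0.8345 pm

For θ₂ = 123°:
Δλ₂ = 2.4263 × (1 - cos(123°))
Δλ₂ = 2.4263 × 1.5446
Δλ₂ = 3.7478 pm

The 123° angle produces the larger shift.
Ratio: 3.7478/0.8345 = 4.491

(Intermediate values are shown rounded; full precision is carried through to the final answer.)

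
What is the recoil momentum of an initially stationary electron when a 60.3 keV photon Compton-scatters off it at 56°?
2.9544e-23 kg·m/s

The electron is initially at rest, so by conservation of momentum:
p⃗_e = p⃗₀ − p⃗'  (incident photon momentum minus scattered photon momentum)

Photon momentum magnitudes (p = h/λ = E/c):
λ₀ = hc/E₀ = 20.5612 pm → p₀ = h/λ₀ = 3.2226e-23 kg·m/s
Δλ = λ_C(1 − cos 56°) = 1.0695 pm
λ' = 21.6308 pm → p' = h/λ' = 3.0633e-23 kg·m/s

The scattered photon makes angle θ = 56° with the incident direction, so by the law of cosines:
|p⃗_e|² = p₀² + p'² − 2p₀p'cos θ
|p⃗_e|² = (3.2226e-23)² + (3.0633e-23)² − 2·3.2226e-23·3.0633e-23·cos(56°)
|p⃗_e| = 2.9544e-23 kg·m/s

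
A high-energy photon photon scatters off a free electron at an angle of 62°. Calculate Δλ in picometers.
1.2872 pm

Using the Compton scattering formula:
Δλ = λ_C(1 - cos θ)

where λ_C = h/(m_e·c) ≈ 2.4263 pm is the Compton wavelength of an electron.

For θ = 62°:
cos(62°) = 0.4695
1 - cos(62°) = 0.5305

Δλ = 2.4263 × 0.5305
Δλ = 1.2872 pm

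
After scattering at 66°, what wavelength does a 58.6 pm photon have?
60.0394 pm

Using the Compton scattering formula:
λ' = λ + Δλ = λ + λ_C(1 - cos θ)

Given:
- Initial wavelength λ = 58.6 pm
- Scattering angle θ = 66°
- Compton wavelength λ_C ≈ 2.4263 pm

Calculate the shift:
Δλ = 2.4263 × (1 - cos(66°))
Δλ = 2.4263 × 0.5933
Δλ = 1.4394 pm

Final wavelength:
λ' = 58.6 + 1.4394 = 60.0394 pm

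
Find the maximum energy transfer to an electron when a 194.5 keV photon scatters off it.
84.0673 keV

Maximum energy transfer occurs at θ = 180° (backscattering).

Initial photon: E₀ = 194.5 keV → λ₀ = 6.3745 pm

Maximum Compton shift (at 180°):
Δλ_max = 2λ_C = 2 × 2.4263 = 4.8526 pm

Final wavelength:
λ' = 6.3745 + 4.8526 = 11.2271 pm

Minimum photon energy (maximum energy to electron):
E'_min = hc/λ' = 110.4327 keV

Maximum electron kinetic energy:
K_max = E₀ - E'_min = 194.5000 - 110.4327 = 84.0673 keV

(Intermediate values are shown rounded; full precision is carried through to the final answer.)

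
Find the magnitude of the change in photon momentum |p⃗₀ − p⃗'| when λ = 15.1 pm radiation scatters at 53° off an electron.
3.8055e-23 kg·m/s

Photon momentum magnitude is p = h/λ.

Initial momentum:
p₀ = h/λ = 6.6261e-34/1.5100e-11 = 4.3881e-23 kg·m/s

After scattering:
λ' = λ + Δλ = 15.1 + 0.9661 = 16.0661 pm
p' = h/λ' = 6.6261e-34/1.6066e-11 = 4.1243e-23 kg·m/s

Momentum is a vector; the scattered photon's direction makes angle θ = 53° with the incident direction. The magnitude of the vector change Δp⃗ = p⃗₀ − p⃗' is found from the law of cosines:
|Δp⃗|² = p₀² + p'² − 2p₀p'cos θ
|Δp⃗|² = (4.3881e-23)² + (4.1243e-23)² − 2·4.3881e-23·4.1243e-23·cos(53°)
|Δp⃗| = 3.8055e-23 kg·m/s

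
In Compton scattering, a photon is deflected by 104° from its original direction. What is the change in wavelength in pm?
3.0133 pm

Using the Compton scattering formula:
Δλ = λ_C(1 - cos θ)

where λ_C = h/(m_e·c) ≈ 2.4263 pm is the Compton wavelength of an electron.

For θ = 104°:
cos(104°) = -0.2419
1 - cos(104°) = 1.2419

Δλ = 2.4263 × 1.2419
Δλ = 3.0133 pm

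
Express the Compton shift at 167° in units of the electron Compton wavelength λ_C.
1.9744 λ_C

The Compton shift formula is:
Δλ = λ_C(1 - cos θ)

Dividing both sides by λ_C:
Δλ/λ_C = 1 - cos θ

For θ = 167°:
Δλ/λ_C = 1 - cos(167°)
Δλ/λ_C = 1 - -0.9744
Δλ/λ_C = 1.9744

This means the shift is 1.9744 × λ_C = 4.7904 pm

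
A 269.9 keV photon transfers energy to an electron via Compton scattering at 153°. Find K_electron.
134.8686 keV

By energy conservation: K_e = E_initial - E_final

First find the scattered photon energy:
Initial wavelength: λ = hc/E = 4.5937 pm
Compton shift: Δλ = λ_C(1 - cos(153°)) = 4.5882 pm
Final wavelength: λ' = 4.5937 + 4.5882 = 9.1819 pm
Final photon energy: E' = hc/λ' = 135.0314 keV

Electron kinetic energy:
K_e = E - E' = 269.9000 - 135.0314 = 134.8686 keV

(Intermediate values are shown rounded; full precision is carried through to the final answer.)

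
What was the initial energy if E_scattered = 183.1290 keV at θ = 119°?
391.3999 keV

Convert final energy to wavelength (hc ≈ 1239.842 keV·pm):
λ' = hc/E' = 1239.842 / 183.1290 = 6.7703 pm

Calculate the Compton shift:
Δλ = λ_C(1 - cos(119°))
Δλ = 2.4263 × (1 - cos(119°))
Δλ = 3.6026 pm

Initial wavelength:
λ = λ' - Δλ = 6.7703 - 3.6026 = 3.1677 pm

Initial energy:
E = hc/λ = 1239.842 / 3.1677 = 391.3999 keV

(Intermediate values are shown rounded; full precision is carried through to the final answer.)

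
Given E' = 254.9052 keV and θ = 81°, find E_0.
440.1001 keV

Convert final energy to wavelength (hc ≈ 1239.842 keV·pm):
λ' = hc/E' = 1239.842 / 254.9052 = 4.8639 pm

Calculate the Compton shift:
Δλ = λ_C(1 - cos(81°))
Δλ = 2.4263 × (1 - cos(81°))
Δλ = 2.0468 pm

Initial wavelength:
λ = λ' - Δλ = 4.8639 - 2.0468 = 2.8172 pm

Initial energy:
E = hc/λ = 1239.842 / 2.8172 = 440.1001 keV

(Intermediate values are shown rounded; full precision is carried through to the final answer.)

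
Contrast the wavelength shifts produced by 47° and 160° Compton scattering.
160° produces the larger shift by a factor of 6.100

Calculate both shifts using Δλ = λ_C(1 - cos θ):

For θ₁ = 47°:
Δλ₁ = 2.4263 × (1 - cos(47°))
Δλ₁ = 2.4263 × 0.3180
Δλ₁ = 0.7716 pm

For θ₂ = 160°:
Δλ₂ = 2.4263 × (1 - cos(160°))
Δλ₂ = 2.4263 × 1.9397
Δλ₂ = 4.7063 pm

The 160° angle produces the larger shift.
Ratio: 4.7063/0.7716 = 6.100

(Intermediate values are shown rounded; full precision is carried through to the final answer.)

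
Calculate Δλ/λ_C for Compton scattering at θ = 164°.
1.9613 λ_C

The Compton shift formula is:
Δλ = λ_C(1 - cos θ)

Dividing both sides by λ_C:
Δλ/λ_C = 1 - cos θ

For θ = 164°:
Δλ/λ_C = 1 - cos(164°)
Δλ/λ_C = 1 - -0.9613
Δλ/λ_C = 1.9613

This means the shift is 1.9613 × λ_C = 4.7586 pm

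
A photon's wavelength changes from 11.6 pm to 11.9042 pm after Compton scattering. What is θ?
29.00°

First find the wavelength shift:
Δλ = λ' - λ = 11.9042 - 11.6 = 0.3042 pm

Using Δλ = λ_C(1 - cos θ), with λ_C = h/(m_e·c) ≈ 2.42631024 pm:
cos θ = 1 - Δλ/λ_C
cos θ = 1 - 0.3042/2.42631024
cos θ = 0.874624

θ = arccos(0.874624)
θ = 29.00°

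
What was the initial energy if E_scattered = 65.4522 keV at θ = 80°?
73.2000 keV

Convert final energy to wavelength (hc ≈ 1239.842 keV·pm):
λ' = hc/E' = 1239.842 / 65.4522 = 18.9427 pm

Calculate the Compton shift:
Δλ = λ_C(1 - cos(80°))
Δλ = 2.4263 × (1 - cos(80°))
Δλ = 2.0050 pm

Initial wavelength:
λ = λ' - Δλ = 18.9427 - 2.0050 = 16.9377 pm

Initial energy:
E = hc/λ = 1239.842 / 16.9377 = 73.2000 keV

(Intermediate values are shown rounded; full precision is carried through to the final answer.)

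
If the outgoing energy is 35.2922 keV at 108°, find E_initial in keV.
38.8000 keV

Convert final energy to wavelength (hc ≈ 1239.842 keV·pm):
λ' = hc/E' = 1239.842 / 35.2922 = 35.1308 pm

Calculate the Compton shift:
Δλ = λ_C(1 - cos(108°))
Δλ = 2.4263 × (1 - cos(108°))
Δλ = 3.1761 pm

Initial wavelength:
λ = λ' - Δλ = 35.1308 - 3.1761 = 31.9547 pm

Initial energy:
E = hc/λ = 1239.842 / 31.9547 = 38.8000 keV

(Intermediate values are shown rounded; full precision is carried through to the final answer.)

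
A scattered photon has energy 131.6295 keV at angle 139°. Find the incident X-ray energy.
240.1998 keV

Convert final energy to wavelength (hc ≈ 1239.842 keV·pm):
λ' = hc/E' = 1239.842 / 131.6295 = 9.4192 pm

Calculate the Compton shift:
Δλ = λ_C(1 - cos(139°))
Δλ = 2.4263 × (1 - cos(139°))
Δλ = 4.2575 pm

Initial wavelength:
λ = λ' - Δλ = 9.4192 - 4.2575 = 5.1617 pm

Initial energy:
E = hc/λ = 1239.842 / 5.1617 = 240.1998 keV

(Intermediate values are shown rounded; full precision is carried through to the final answer.)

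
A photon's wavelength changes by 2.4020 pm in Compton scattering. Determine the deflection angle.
89.43°

From the Compton formula Δλ = λ_C(1 - cos θ), we can solve for θ:

cos θ = 1 - Δλ/λ_C

Given:
- Δλ = 2.4020 pm
- λ_C = h/(m_e·c) ≈ 2.42631024 pm

cos θ = 1 - 2.4020/2.42631024
cos θ = 1 - 0.989981
cos θ = 0.010019

θ = arccos(0.010019)
θ = 89.43°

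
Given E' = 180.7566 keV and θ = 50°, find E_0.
206.8999 keV

Convert final energy to wavelength (hc ≈ 1239.842 keV·pm):
λ' = hc/E' = 1239.842 / 180.7566 = 6.8592 pm

Calculate the Compton shift:
Δλ = λ_C(1 - cos(50°))
Δλ = 2.4263 × (1 - cos(50°))
Δλ = 0.8667 pm

Initial wavelength:
λ = λ' - Δλ = 6.8592 - 0.8667 = 5.9925 pm

Initial energy:
E = hc/λ = 1239.842 / 5.9925 = 206.8999 keV

(Intermediate values are shown rounded; full precision is carried through to the final answer.)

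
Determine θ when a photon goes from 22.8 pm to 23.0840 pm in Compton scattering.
28.00°

First find the wavelength shift:
Δλ = λ' - λ = 23.0840 - 22.8 = 0.2840 pm

Using Δλ = λ_C(1 - cos θ), with λ_C = h/(m_e·c) ≈ 2.42631024 pm:
cos θ = 1 - Δλ/λ_C
cos θ = 1 - 0.2840/2.42631024
cos θ = 0.882950

θ = arccos(0.882950)
θ = 28.00°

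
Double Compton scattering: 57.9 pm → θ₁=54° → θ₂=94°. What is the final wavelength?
61.4957 pm

Apply Compton shift twice:

First scattering at θ₁ = 54°:
Δλ₁ = λ_C(1 - cos(54°))
Δλ₁ = 2.4263 × 0.4122
Δλ₁ = 1.0002 pm

After first scattering:
λ₁ = 57.9 + 1.0002 = 58.9002 pm

Second scattering at θ₂ = 94°:
Δλ₂ = λ_C(1 - cos(94°))
Δλ₂ = 2.4263 × 1.0698
Δλ₂ = 2.5956 pm

Final wavelength:
λ₂ = 58.9002 + 2.5956 = 61.4957 pm

Total shift: Δλ_total = 1.0002 + 2.5956 = 3.5957 pm

(Intermediate values are shown rounded; full precision is carried through to the final answer.)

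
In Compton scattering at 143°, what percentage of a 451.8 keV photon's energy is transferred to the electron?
0.6139 (or 61.39%)

Calculate initial and final photon energies:

Initial: E₀ = 451.8 keV → λ₀ = 2.7442 pm
Compton shift: Δλ = 4.3640 pm
Final wavelength: λ' = 7.1083 pm
Final energy: E' = 174.4223 keV

Fractional energy loss:
(E₀ - E')/E₀ = (451.8000 - 174.4223)/451.8000
= 277.3777/451.8000
= 0.6139
= 61.39%

(Intermediate values are shown rounded; full precision is carried through to the final answer.)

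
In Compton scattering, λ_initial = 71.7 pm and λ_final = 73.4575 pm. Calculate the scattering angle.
74.00°

First find the wavelength shift:
Δλ = λ' - λ = 73.4575 - 71.7 = 1.7575 pm

Using Δλ = λ_C(1 - cos θ), with λ_C = h/(m_e·c) ≈ 2.42631024 pm:
cos θ = 1 - Δλ/λ_C
cos θ = 1 - 1.7575/2.42631024
cos θ = 0.275649

θ = arccos(0.275649)
θ = 74.00°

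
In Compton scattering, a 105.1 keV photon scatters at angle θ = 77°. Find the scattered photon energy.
90.6497 keV

First convert energy to wavelength:
λ = hc/E, with hc ≈ 1239.842 keV·pm (i.e. 1239.842 eV·nm)

For E = 105.1 keV = 105100 eV:
λ = 1239.842 keV·pm / 105.1 keV
λ = 11.7968 pm

Calculate the Compton shift:
Δλ = λ_C(1 - cos(77°)) = 2.4263 × 0.7750
Δλ = 1.8805 pm

Final wavelength:
λ' = 11.7968 + 1.8805 = 13.6773 pm

Final energy:
E' = hc/λ' = 1239.842 / 13.6773 = 90.6497 keV

(Intermediate values are shown rounded; full precision is carried through to the final answer.)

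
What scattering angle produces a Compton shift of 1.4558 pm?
66.42°

From the Compton formula Δλ = λ_C(1 - cos θ), we can solve for θ:

cos θ = 1 - Δλ/λ_C

Given:
- Δλ = 1.4558 pm
- λ_C = h/(m_e·c) ≈ 2.42631024 pm

cos θ = 1 - 1.4558/2.42631024
cos θ = 1 - 0.600006
cos θ = 0.399994

θ = arccos(0.399994)
θ = 66.42°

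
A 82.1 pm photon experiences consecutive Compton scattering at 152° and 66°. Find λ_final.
88.1081 pm

Apply Compton shift twice:

First scattering at θ₁ = 152°:
Δλ₁ = λ_C(1 - cos(152°))
Δλ₁ = 2.4263 × 1.8829
Δλ₁ = 4.5686 pm

After first scattering:
λ₁ = 82.1 + 4.5686 = 86.6686 pm

Second scattering at θ₂ = 66°:
Δλ₂ = λ_C(1 - cos(66°))
Δλ₂ = 2.4263 × 0.5933
Δλ₂ = 1.4394 pm

Final wavelength:
λ₂ = 86.6686 + 1.4394 = 88.1081 pm

Total shift: Δλ_total = 4.5686 + 1.4394 = 6.0081 pm

(Intermediate values are shown rounded; full precision is carried through to the final answer.)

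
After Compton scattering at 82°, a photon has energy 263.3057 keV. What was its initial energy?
473.2002 keV

Convert final energy to wavelength (hc ≈ 1239.842 keV·pm):
λ' = hc/E' = 1239.842 / 263.3057 = 4.7088 pm

Calculate the Compton shift:
Δλ = λ_C(1 - cos(82°))
Δλ = 2.4263 × (1 - cos(82°))
Δλ = 2.0886 pm

Initial wavelength:
λ = λ' - Δλ = 4.7088 - 2.0886 = 2.6201 pm

Initial energy:
E = hc/λ = 1239.842 / 2.6201 = 473.2002 keV

(Intermediate values are shown rounded; full precision is carried through to the final answer.)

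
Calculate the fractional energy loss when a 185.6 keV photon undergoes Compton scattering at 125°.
0.3637 (or 36.37%)

Calculate initial and final photon energies:

Initial: E₀ = 185.6 keV → λ₀ = 6.6802 pm
Compton shift: Δλ = 3.8180 pm
Final wavelength: λ' = 10.4982 pm
Final energy: E' = 118.1008 keV

Fractional energy loss:
(E₀ - E')/E₀ = (185.6000 - 118.1008)/185.6000
= 67.4992/185.6000
= 0.3637
= 36.37%

(Intermediate values are shown rounded; full precision is carried through to the final answer.)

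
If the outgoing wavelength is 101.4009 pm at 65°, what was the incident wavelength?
100.0000 pm

From λ' = λ + Δλ, we have λ = λ' - Δλ

First calculate the Compton shift:
Δλ = λ_C(1 - cos θ)
Δλ = 2.4263 × (1 - cos(65°))
Δλ = 2.4263 × 0.5774
Δλ = 1.4009 pm

Initial wavelength:
λ = λ' - Δλ
λ = 101.4009 - 1.4009
λ = 100.0000 pm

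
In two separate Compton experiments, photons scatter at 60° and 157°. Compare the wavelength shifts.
157° produces the larger shift by a factor of 3.841

Calculate both shifts using Δλ = λ_C(1 - cos θ):

For θ₁ = 60°:
Δλ₁ = 2.4263 × (1 - cos(60°))
Δλ₁ = 2.4263 × 0.5000
Δλ₁ = 1.2132 pm

For θ₂ = 157°:
Δλ₂ = 2.4263 × (1 - cos(157°))
Δλ₂ = 2.4263 × 1.9205
Δλ₂ = 4.6597 pm

The 157° angle produces the larger shift.
Ratio: 4.6597/1.2132 = 3.841

(Intermediate values are shown rounded; full precision is carried through to the final answer.)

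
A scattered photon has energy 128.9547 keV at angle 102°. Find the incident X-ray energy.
185.5000 keV

Convert final energy to wavelength (hc ≈ 1239.842 keV·pm):
λ' = hc/E' = 1239.842 / 128.9547 = 9.6146 pm

Calculate the Compton shift:
Δλ = λ_C(1 - cos(102°))
Δλ = 2.4263 × (1 - cos(102°))
Δλ = 2.9308 pm

Initial wavelength:
λ = λ' - Δλ = 9.6146 - 2.9308 = 6.6838 pm

Initial energy:
E = hc/λ = 1239.842 / 6.6838 = 185.5000 keV

(Intermediate values are shown rounded; full precision is carried through to the final answer.)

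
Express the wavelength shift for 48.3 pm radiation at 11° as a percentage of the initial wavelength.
0.0923%

Calculate the Compton shift:
Δλ = λ_C(1 - cos(11°))
Δλ = 2.4263 × (1 - cos(11°))
Δλ = 2.4263 × 0.0184
Δλ = 0.0446 pm

Percentage change:
(Δλ/λ₀) × 100 = (0.0446/48.3) × 100
= 0.0923%

(Intermediate values are shown rounded; full precision is carried through to the final answer.)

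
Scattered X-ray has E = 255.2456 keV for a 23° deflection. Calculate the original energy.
265.8000 keV

Convert final energy to wavelength (hc ≈ 1239.842 keV·pm):
λ' = hc/E' = 1239.842 / 255.2456 = 4.8574 pm

Calculate the Compton shift:
Δλ = λ_C(1 - cos(23°))
Δλ = 2.4263 × (1 - cos(23°))
Δλ = 0.1929 pm

Initial wavelength:
λ = λ' - Δλ = 4.8574 - 0.1929 = 4.6646 pm

Initial energy:
E = hc/λ = 1239.842 / 4.6646 = 265.8000 keV

(Intermediate values are shown rounded; full precision is carried through to the final answer.)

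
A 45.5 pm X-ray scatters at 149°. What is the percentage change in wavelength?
9.9034%

Calculate the Compton shift:
Δλ = λ_C(1 - cos(149°))
Δλ = 2.4263 × (1 - cos(149°))
Δλ = 2.4263 × 1.8572
Δλ = 4.5061 pm

Percentage change:
(Δλ/λ₀) × 100 = (4.5061/45.5) × 100
= 9.9034%

(Intermediate values are shown rounded; full precision is carried through to the final answer.)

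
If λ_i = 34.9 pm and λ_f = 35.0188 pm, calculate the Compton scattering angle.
18.00°

First find the wavelength shift:
Δλ = λ' - λ = 35.0188 - 34.9 = 0.1188 pm

Using Δλ = λ_C(1 - cos θ), with λ_C = h/(m_e·c) ≈ 2.42631024 pm:
cos θ = 1 - Δλ/λ_C
cos θ = 1 - 0.1188/2.42631024
cos θ = 0.951037

θ = arccos(0.951037)
θ = 18.00°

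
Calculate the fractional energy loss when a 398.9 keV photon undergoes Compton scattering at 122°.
0.5443 (or 54.43%)

Calculate initial and final photon energies:

Initial: E₀ = 398.9 keV → λ₀ = 3.1082 pm
Compton shift: Δλ = 3.7121 pm
Final wavelength: λ' = 6.8202 pm
Final energy: E' = 181.7894 keV

Fractional energy loss:
(E₀ - E')/E₀ = (398.9000 - 181.7894)/398.9000
= 217.1106/398.9000
= 0.5443
= 54.43%

(Intermediate values are shown rounded; full precision is carried through to the final answer.)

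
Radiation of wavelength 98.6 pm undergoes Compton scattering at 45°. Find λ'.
99.3106 pm

Using the Compton formula: λ' = λ + λ_C(1 − cos θ)

For θ = 45°, cos θ = √2/2 (exact) ≈ 0.7071, so:
1 − cos 45° = 1 − (√2/2) ≈ 0.2929

Δλ = λ_C × 0.2929 = 2.4263 × 0.2929 = 0.7106 pm

λ' = 98.6 + 0.7106 = 99.3106 pm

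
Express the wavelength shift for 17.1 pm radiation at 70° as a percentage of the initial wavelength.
9.3360%

Calculate the Compton shift:
Δλ = λ_C(1 - cos(70°))
Δλ = 2.4263 × (1 - cos(70°))
Δλ = 2.4263 × 0.6580
Δλ = 1.5965 pm

Percentage change:
(Δλ/λ₀) × 100 = (1.5965/17.1) × 100
= 9.3360%

(Intermediate values are shown rounded; full precision is carried through to the final answer.)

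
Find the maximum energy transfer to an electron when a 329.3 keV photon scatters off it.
185.4285 keV

Maximum energy transfer occurs at θ = 180° (backscattering).

Initial photon: E₀ = 329.3 keV → λ₀ = 3.7651 pm

Maximum Compton shift (at 180°):
Δλ_max = 2λ_C = 2 × 2.4263 = 4.8526 pm

Final wavelength:
λ' = 3.7651 + 4.8526 = 8.6177 pm

Minimum photon energy (maximum energy to electron):
E'_min = hc/λ' = 143.8715 keV

Maximum electron kinetic energy:
K_max = E₀ - E'_min = 329.3000 - 143.8715 = 185.4285 keV

(Intermediate values are shown rounded; full precision is carried through to the final answer.)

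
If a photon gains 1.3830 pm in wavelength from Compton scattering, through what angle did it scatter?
64.53°

From the Compton formula Δλ = λ_C(1 - cos θ), we can solve for θ:

cos θ = 1 - Δλ/λ_C

Given:
- Δλ = 1.3830 pm
- λ_C = h/(m_e·c) ≈ 2.42631024 pm

cos θ = 1 - 1.3830/2.42631024
cos θ = 1 - 0.570001
cos θ = 0.429999

θ = arccos(0.429999)
θ = 64.53°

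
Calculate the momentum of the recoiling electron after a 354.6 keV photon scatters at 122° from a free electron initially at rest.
2.5065e-22 kg·m/s

The electron is initially at rest, so by conservation of momentum:
p⃗_e = p⃗₀ − p⃗'  (incident photon momentum minus scattered photon momentum)

Photon momentum magnitudes (p = h/λ = E/c):
λ₀ = hc/E₀ = 3.4965 pm → p₀ = h/λ₀ = 1.8951e-22 kg·m/s
Δλ = λ_C(1 − cos 122°) = 3.7121 pm
λ' = 7.2085 pm → p' = h/λ' = 9.1920e-23 kg·m/s

The scattered photon makes angle θ = 122° with the incident direction, so by the law of cosines:
|p⃗_e|² = p₀² + p'² − 2p₀p'cos θ
|p⃗_e|² = (1.8951e-22)² + (9.1920e-23)² − 2·1.8951e-22·9.1920e-23·cos(122°)
|p⃗_e| = 2.5065e-22 kg·m/s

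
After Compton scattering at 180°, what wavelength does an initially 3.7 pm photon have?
8.5526 pm

Using the Compton formula: λ' = λ + λ_C(1 − cos θ)

For θ = 180°, cos θ = -1 (exact) = -1.0000, so:
1 − cos 180° = 1 − (-1) = 2.0000

Δλ = λ_C × 2.0000 = 2.4263 × 2.0000 = 4.8526 pm

λ' = 3.7 + 4.8526 = 8.5526 pm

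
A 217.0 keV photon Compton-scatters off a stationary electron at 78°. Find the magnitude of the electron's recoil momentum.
1.2960e-22 kg·m/s

The electron is initially at rest, so by conservation of momentum:
p⃗_e = p⃗₀ − p⃗'  (incident photon momentum minus scattered photon momentum)

Photon momentum magnitudes (p = h/λ = E/c):
λ₀ = hc/E₀ = 5.7136 pm → p₀ = h/λ₀ = 1.1597e-22 kg·m/s
Δλ = λ_C(1 − cos 78°) = 1.9219 pm
λ' = 7.6354 pm → p' = h/λ' = 8.6781e-23 kg·m/s

The scattered photon makes angle θ = 78° with the incident direction, so by the law of cosines:
|p⃗_e|² = p₀² + p'² − 2p₀p'cos θ
|p⃗_e|² = (1.1597e-22)² + (8.6781e-23)² − 2·1.1597e-22·8.6781e-23·cos(78°)
|p⃗_e| = 1.2960e-22 kg·m/s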